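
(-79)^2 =6241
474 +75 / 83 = 39417 / 83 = 474.90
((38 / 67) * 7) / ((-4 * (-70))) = 19 / 1340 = 0.01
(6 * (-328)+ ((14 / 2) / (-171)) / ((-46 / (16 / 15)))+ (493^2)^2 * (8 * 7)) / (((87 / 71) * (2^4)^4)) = 866022699173680171 / 21022986240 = 41194085.81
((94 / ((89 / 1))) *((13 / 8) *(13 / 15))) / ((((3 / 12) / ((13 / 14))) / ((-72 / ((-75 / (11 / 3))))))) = 4543396 / 233625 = 19.45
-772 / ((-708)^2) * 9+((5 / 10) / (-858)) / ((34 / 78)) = -9893 / 650947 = -0.02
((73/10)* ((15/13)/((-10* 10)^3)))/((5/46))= -5037/65000000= -0.00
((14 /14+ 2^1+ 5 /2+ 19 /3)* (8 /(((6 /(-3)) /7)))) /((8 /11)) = -5467 /12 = -455.58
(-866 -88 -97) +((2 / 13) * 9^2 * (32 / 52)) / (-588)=-8703439 / 8281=-1051.01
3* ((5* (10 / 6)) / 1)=25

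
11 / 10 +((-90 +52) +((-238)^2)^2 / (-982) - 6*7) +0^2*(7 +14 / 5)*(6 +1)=-16043101079 / 4910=-3267434.03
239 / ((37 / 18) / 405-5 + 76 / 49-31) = -6.94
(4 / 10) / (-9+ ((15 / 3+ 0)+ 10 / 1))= 1 / 15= 0.07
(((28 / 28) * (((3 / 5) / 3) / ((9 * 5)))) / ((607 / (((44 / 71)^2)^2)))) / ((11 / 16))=5451776 / 3470600332575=0.00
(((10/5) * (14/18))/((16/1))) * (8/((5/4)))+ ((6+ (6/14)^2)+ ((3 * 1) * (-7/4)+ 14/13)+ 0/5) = 301879/114660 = 2.63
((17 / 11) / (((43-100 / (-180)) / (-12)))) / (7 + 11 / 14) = -459 / 8393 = -0.05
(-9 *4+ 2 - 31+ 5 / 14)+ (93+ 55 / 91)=28.96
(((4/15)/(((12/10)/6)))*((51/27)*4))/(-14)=-136/189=-0.72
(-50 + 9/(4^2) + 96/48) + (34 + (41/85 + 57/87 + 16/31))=-14407401/1222640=-11.78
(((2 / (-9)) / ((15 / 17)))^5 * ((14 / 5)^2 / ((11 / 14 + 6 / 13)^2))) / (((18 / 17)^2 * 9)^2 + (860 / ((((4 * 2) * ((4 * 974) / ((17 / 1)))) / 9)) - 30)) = -191972076227768737718272 / 2858147895870965334817265625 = -0.00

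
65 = 65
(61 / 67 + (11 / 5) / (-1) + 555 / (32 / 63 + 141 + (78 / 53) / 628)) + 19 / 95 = 28155754759 / 9940514429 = 2.83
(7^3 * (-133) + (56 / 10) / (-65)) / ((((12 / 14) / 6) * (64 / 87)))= -9029157627 / 20800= -434094.12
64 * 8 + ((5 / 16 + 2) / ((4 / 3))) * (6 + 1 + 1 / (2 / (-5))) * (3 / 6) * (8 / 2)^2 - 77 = 7959 / 16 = 497.44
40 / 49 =0.82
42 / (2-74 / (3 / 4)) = -0.43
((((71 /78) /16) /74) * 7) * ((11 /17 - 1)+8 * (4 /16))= 3479 /392496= 0.01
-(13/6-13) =65/6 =10.83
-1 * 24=-24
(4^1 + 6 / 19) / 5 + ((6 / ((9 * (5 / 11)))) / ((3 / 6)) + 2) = 1652 / 285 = 5.80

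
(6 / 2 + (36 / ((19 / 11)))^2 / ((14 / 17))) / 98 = 1340517 / 247646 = 5.41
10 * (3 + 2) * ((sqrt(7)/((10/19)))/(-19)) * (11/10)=-11 * sqrt(7)/2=-14.55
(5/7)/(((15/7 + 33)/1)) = 5/246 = 0.02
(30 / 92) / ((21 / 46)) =5 / 7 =0.71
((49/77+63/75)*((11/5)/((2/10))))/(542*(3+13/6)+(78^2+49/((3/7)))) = 609/337450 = 0.00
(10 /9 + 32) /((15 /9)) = 298 /15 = 19.87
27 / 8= 3.38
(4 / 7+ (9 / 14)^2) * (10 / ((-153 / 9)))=-965 / 1666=-0.58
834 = 834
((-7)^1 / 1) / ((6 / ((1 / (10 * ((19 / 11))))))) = -77 / 1140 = -0.07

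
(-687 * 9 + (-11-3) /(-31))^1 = -191659 /31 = -6182.55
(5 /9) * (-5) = -25 /9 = -2.78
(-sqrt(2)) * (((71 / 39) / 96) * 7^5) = -1193297 * sqrt(2) / 3744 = -450.74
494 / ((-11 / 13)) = -6422 / 11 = -583.82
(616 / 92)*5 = 770 / 23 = 33.48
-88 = -88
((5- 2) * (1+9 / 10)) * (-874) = -24909 / 5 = -4981.80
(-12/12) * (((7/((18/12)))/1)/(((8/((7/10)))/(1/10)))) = -49/1200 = -0.04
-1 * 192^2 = -36864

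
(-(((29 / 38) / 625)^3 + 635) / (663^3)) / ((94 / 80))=-166799364277439 / 89949575394580078125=-0.00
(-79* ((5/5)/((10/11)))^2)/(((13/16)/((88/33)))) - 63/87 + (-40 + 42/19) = -189234763/537225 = -352.24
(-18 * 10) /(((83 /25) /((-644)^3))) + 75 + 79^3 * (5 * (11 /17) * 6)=20445888220035 /1411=14490353097.12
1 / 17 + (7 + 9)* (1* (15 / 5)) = 817 / 17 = 48.06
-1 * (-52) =52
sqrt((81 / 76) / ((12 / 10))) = 3*sqrt(570) / 76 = 0.94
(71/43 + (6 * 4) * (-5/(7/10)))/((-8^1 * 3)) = 51103/7224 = 7.07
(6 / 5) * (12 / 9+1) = 14 / 5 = 2.80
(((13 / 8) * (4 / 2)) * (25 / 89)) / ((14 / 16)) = 650 / 623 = 1.04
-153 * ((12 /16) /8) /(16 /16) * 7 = -3213 /32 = -100.41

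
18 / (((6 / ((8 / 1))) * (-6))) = -4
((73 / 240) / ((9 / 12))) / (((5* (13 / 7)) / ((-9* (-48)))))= 6132 / 325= 18.87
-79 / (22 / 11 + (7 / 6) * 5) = -474 / 47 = -10.09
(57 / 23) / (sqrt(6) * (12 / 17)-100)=-411825 / 16612532-2907 * sqrt(6) / 16612532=-0.03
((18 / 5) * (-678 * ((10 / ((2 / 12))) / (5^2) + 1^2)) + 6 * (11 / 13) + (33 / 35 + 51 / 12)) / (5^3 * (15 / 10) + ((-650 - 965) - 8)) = 75424897 / 13063050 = 5.77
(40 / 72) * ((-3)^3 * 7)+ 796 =691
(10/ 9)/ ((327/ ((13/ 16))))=65/ 23544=0.00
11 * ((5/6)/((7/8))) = 220/21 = 10.48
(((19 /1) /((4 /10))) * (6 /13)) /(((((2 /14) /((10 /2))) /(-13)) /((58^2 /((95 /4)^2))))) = -1130304 /19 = -59489.68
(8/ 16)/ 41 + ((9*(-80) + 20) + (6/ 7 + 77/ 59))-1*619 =-44595615/ 33866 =-1316.83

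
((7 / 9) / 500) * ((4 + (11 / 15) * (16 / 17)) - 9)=-7693 / 1147500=-0.01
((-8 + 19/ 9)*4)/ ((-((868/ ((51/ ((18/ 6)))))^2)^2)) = 4426613/ 1277207378496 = 0.00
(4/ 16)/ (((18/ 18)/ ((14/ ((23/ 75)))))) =525/ 46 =11.41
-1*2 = -2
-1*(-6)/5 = 6/5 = 1.20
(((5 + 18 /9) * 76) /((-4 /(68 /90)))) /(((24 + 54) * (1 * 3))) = -2261 /5265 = -0.43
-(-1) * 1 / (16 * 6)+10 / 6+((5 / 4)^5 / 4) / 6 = 44341 / 24576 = 1.80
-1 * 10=-10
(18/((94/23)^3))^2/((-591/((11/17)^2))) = -483633249363/9819089061215312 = -0.00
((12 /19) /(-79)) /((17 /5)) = -60 /25517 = -0.00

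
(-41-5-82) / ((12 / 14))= -448 / 3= -149.33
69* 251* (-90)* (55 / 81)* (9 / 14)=-4762725 / 7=-680389.29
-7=-7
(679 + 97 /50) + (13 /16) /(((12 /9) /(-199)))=895479 /1600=559.67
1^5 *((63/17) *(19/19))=63/17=3.71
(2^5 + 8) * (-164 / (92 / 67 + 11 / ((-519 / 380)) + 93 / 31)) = 228110880 / 127993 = 1782.21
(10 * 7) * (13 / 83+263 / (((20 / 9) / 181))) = 248917907 / 166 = 1499505.46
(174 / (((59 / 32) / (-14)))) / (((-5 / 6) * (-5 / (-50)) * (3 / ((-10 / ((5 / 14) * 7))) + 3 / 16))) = -1662976 / 59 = -28186.03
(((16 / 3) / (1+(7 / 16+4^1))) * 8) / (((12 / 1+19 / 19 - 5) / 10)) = 2560 / 261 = 9.81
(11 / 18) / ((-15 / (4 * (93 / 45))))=-682 / 2025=-0.34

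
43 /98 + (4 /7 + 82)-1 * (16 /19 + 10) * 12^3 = -34730299 /1862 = -18652.15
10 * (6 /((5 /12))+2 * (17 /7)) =1348 /7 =192.57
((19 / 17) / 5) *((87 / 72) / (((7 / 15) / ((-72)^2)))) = 357048 / 119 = 3000.40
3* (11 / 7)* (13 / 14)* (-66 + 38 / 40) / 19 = -558129 / 37240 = -14.99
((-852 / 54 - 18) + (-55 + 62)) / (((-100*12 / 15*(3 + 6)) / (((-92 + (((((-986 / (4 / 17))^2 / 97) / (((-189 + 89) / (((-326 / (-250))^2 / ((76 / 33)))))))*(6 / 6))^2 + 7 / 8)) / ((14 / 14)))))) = 101557977093195787229985048841 / 1528492050000000000000000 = 66443.25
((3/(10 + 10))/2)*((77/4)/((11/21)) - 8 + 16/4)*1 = 393/160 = 2.46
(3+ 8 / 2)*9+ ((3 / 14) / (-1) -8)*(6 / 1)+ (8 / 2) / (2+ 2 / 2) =316 / 21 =15.05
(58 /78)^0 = 1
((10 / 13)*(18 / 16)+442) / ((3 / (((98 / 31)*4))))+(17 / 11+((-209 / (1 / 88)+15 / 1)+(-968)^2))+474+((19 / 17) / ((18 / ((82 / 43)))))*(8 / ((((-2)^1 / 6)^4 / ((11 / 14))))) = 62678326110014 / 68050983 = 921049.53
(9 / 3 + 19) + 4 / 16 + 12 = 137 / 4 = 34.25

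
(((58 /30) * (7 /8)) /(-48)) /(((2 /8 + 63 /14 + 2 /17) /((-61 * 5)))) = 210511 /95328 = 2.21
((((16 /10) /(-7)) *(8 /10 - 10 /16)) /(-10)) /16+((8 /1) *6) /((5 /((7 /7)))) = 38401 /4000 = 9.60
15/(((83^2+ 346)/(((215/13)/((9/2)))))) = 430/56433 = 0.01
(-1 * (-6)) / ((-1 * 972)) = -1 / 162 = -0.01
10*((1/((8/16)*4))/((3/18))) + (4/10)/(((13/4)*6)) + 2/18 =17627/585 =30.13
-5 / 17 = -0.29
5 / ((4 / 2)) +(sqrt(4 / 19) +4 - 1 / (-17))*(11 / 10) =11*sqrt(19) / 95 +592 / 85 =7.47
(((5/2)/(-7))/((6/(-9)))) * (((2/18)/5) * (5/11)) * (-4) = -5/231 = -0.02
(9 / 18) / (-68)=-1 / 136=-0.01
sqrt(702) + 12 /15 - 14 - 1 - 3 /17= -1222 /85 + 3 * sqrt(78)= 12.12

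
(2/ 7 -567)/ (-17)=3967/ 119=33.34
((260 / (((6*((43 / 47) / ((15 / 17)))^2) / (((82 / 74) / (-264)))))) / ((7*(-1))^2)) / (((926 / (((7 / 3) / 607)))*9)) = -147174625 / 92416738229938584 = -0.00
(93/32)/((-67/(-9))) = 837/2144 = 0.39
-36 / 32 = -9 / 8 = -1.12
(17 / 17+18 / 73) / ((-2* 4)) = -91 / 584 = -0.16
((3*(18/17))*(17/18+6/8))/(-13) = -183/442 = -0.41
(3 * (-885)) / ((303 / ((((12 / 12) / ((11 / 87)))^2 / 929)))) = -6698565 / 11353309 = -0.59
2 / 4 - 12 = -23 / 2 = -11.50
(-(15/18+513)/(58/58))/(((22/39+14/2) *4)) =-40079/2360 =-16.98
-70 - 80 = -150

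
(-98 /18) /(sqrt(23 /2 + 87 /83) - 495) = 49 * sqrt(345778) /366048603 + 447370 /40672067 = 0.01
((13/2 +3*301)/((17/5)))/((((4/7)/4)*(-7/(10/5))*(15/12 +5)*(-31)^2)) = -428/4805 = -0.09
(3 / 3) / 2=1 / 2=0.50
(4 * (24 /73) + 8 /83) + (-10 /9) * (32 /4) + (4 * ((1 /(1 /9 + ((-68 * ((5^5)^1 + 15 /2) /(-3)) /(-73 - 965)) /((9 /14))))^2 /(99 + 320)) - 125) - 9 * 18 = -294.48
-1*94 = -94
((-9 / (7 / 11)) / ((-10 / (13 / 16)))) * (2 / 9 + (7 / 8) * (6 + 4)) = 46189 / 4480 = 10.31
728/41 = 17.76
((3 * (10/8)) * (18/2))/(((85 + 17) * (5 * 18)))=1/272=0.00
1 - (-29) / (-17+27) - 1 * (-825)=8289 / 10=828.90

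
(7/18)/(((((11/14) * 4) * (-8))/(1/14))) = -7/6336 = -0.00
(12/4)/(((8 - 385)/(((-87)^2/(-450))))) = 87/650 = 0.13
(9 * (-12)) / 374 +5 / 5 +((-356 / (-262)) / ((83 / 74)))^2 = 48168339365 / 22107538123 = 2.18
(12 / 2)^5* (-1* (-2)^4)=-124416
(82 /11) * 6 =492 /11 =44.73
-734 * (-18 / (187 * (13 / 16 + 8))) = 70464 / 8789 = 8.02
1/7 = 0.14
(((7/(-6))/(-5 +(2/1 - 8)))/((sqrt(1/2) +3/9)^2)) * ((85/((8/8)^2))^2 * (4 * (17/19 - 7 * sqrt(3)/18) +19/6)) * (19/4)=-16668075 * sqrt(2)/308 - 137275 * sqrt(3)/6 +137275 * sqrt(6)/11 +5556025/56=13622.20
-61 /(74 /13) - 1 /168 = -66649 /6216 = -10.72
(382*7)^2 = 7150276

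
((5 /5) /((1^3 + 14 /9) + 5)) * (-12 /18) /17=-3 /578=-0.01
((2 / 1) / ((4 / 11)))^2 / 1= 121 / 4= 30.25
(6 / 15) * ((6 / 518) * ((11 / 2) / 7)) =33 / 9065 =0.00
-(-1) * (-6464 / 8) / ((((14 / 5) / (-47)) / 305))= 28956700 / 7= 4136671.43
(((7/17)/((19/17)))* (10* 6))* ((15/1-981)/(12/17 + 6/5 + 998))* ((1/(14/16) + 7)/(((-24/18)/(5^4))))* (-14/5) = -4849621875/21248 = -228238.98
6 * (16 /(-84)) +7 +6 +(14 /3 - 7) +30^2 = 19100 /21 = 909.52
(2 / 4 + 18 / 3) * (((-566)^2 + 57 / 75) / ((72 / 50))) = 104115947 / 72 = 1446054.82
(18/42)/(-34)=-3/238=-0.01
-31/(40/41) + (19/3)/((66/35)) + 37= 8.58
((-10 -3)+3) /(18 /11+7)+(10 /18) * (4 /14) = -1196 /1197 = -1.00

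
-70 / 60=-7 / 6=-1.17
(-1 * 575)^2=330625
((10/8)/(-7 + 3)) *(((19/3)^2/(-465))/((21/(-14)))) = -361/20088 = -0.02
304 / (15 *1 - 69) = -152 / 27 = -5.63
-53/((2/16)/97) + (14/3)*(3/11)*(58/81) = -36644236/891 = -41127.09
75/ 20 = 15/ 4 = 3.75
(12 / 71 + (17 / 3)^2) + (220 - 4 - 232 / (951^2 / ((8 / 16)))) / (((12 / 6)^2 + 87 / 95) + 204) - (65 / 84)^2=32687416413706519 / 999149130958608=32.72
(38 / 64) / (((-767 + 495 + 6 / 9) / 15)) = -855 / 26048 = -0.03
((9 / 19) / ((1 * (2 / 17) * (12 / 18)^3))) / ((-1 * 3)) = -1377 / 304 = -4.53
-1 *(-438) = 438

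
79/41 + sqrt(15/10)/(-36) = 79/41-sqrt(6)/72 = 1.89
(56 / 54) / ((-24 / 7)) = -49 / 162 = -0.30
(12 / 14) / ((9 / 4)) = 8 / 21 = 0.38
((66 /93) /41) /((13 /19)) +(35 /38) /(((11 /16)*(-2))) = -2225858 /3453307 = -0.64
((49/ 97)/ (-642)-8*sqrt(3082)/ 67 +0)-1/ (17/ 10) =-8*sqrt(3082)/ 67-623573/ 1058658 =-7.22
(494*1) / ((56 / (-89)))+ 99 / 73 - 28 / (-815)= -1305562173 / 1665860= -783.72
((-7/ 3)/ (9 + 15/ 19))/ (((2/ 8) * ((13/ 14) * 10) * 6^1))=-931/ 54405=-0.02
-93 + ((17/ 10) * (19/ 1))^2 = 95029/ 100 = 950.29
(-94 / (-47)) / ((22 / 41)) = 41 / 11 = 3.73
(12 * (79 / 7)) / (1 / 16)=15168 / 7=2166.86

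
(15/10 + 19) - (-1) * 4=24.50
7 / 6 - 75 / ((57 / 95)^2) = -1243 / 6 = -207.17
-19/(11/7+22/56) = -532/55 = -9.67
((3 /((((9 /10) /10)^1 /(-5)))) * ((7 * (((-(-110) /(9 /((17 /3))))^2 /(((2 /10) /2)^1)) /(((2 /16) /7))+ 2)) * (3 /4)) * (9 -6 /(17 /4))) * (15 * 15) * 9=-1841993446431250 /51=-36117518557475.49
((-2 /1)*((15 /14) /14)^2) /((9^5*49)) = -25 /6175160712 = -0.00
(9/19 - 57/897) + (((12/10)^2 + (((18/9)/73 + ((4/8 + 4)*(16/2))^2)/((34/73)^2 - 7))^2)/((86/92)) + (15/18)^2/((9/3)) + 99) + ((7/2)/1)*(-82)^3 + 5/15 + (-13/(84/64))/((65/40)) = -1267259604087486262541059/670281229765028700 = -1890638.66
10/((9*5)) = 2/9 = 0.22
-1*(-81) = 81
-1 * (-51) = 51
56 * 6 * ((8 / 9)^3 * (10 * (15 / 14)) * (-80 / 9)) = -16384000 / 729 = -22474.62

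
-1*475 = -475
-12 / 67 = -0.18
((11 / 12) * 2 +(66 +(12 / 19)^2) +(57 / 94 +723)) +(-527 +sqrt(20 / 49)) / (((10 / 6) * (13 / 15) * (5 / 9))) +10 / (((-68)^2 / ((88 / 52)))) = 162 * sqrt(5) / 455 +516790524583 / 3824701140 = 135.92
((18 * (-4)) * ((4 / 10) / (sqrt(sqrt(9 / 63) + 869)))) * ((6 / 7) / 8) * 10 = -1.05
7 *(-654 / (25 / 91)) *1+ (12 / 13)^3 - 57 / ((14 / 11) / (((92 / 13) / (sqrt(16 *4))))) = -25687161693 / 1537900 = -16702.75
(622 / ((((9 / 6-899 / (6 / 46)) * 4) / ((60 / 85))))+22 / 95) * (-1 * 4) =-11519528 / 13354435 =-0.86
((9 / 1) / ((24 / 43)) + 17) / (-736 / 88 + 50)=2915 / 3664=0.80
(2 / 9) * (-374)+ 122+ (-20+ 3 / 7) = 1217 / 63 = 19.32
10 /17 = 0.59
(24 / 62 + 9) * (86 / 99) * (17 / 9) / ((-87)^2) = 141814 / 69687783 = 0.00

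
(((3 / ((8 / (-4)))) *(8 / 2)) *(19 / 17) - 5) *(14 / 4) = -1393 / 34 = -40.97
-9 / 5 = -1.80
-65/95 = -13/19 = -0.68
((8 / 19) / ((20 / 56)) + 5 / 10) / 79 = 319 / 15010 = 0.02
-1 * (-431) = 431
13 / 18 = 0.72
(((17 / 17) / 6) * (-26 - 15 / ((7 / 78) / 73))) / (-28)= 10699 / 147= 72.78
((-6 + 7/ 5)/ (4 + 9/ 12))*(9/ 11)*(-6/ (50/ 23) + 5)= -46368/ 26125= -1.77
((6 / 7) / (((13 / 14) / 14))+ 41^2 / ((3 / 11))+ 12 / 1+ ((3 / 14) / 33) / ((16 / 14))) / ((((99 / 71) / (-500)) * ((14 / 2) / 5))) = -1884984280625 / 1189188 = -1585102.00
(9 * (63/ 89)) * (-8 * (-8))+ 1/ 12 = 435545/ 1068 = 407.81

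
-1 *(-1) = 1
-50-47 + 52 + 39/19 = -816/19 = -42.95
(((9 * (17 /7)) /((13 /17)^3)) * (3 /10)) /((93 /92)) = 14.51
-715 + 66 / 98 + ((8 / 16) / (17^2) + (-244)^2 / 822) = -7471895681 / 11640342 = -641.90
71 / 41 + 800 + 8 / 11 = 802.46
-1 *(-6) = 6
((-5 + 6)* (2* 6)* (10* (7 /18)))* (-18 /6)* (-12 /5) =336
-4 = -4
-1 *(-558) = 558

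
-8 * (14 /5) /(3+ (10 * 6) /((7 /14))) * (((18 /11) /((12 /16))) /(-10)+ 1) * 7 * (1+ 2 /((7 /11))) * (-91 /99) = 12709424 /3348675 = 3.80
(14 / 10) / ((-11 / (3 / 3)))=-7 / 55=-0.13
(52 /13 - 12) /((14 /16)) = -64 /7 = -9.14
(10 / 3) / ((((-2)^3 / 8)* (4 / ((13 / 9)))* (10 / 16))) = -52 / 27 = -1.93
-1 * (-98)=98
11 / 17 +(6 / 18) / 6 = 0.70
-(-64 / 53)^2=-4096 / 2809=-1.46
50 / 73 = 0.68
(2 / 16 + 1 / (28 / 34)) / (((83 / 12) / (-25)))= -5625 / 1162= -4.84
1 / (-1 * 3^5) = -0.00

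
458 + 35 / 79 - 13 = 35190 / 79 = 445.44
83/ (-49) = -83/ 49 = -1.69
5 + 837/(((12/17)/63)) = 298829/4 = 74707.25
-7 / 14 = -1 / 2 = -0.50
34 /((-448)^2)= 17 /100352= 0.00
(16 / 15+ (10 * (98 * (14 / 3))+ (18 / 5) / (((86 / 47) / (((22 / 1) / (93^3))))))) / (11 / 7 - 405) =-307642961647 / 27131855340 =-11.34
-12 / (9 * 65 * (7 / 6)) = -8 / 455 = -0.02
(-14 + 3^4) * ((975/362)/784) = 65325/283808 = 0.23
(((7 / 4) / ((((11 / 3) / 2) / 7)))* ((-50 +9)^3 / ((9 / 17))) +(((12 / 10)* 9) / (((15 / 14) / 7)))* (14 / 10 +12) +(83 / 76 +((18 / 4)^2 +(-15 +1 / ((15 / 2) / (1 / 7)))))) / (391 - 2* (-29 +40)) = -158902774931 / 67480875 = -2354.78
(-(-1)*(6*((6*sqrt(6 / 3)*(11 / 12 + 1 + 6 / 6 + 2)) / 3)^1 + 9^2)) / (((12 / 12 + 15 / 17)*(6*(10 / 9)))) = 4131 / 640 + 3009*sqrt(2) / 640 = 13.10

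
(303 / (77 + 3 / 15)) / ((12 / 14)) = 3535 / 772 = 4.58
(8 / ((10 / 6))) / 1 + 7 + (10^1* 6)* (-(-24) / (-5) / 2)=-661 / 5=-132.20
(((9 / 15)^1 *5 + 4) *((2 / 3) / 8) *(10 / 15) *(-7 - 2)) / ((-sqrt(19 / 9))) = 21 *sqrt(19) / 38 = 2.41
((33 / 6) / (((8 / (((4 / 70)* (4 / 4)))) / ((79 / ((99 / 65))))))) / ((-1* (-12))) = 1027 / 6048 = 0.17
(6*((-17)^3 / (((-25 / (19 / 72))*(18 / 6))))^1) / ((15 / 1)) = 6.91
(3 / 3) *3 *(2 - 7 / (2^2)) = 3 / 4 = 0.75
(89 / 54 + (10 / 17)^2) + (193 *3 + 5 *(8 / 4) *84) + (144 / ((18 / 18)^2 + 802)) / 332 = 1478011118531 / 1040124294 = 1420.99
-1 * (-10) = 10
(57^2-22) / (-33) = -3227 / 33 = -97.79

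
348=348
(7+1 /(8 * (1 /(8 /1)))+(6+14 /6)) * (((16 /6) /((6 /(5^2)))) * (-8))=-39200 /27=-1451.85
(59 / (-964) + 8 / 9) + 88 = 770669 / 8676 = 88.83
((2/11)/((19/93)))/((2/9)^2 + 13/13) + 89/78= 2756233/1385670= 1.99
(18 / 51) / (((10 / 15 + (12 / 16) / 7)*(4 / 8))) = 1008 / 1105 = 0.91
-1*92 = -92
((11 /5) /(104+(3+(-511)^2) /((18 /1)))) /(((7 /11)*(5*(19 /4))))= 2178 /218615425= 0.00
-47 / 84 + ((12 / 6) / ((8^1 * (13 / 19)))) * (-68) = -27743 / 1092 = -25.41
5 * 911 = 4555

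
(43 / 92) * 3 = 129 / 92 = 1.40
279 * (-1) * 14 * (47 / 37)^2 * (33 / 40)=-142367841 / 27380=-5199.70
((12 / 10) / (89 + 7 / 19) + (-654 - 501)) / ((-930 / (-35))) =-5720071 / 131595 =-43.47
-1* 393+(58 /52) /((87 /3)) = -10217 /26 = -392.96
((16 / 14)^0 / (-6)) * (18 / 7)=-3 / 7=-0.43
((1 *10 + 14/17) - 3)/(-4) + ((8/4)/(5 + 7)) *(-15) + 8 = 241/68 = 3.54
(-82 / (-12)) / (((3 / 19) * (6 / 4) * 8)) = 3.61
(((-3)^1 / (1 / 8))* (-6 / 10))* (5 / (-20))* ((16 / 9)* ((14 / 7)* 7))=-448 / 5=-89.60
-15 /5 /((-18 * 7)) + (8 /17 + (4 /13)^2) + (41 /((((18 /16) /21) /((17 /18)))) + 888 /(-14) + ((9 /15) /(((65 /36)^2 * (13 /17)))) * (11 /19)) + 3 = 22234277324981 /33530064750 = 663.11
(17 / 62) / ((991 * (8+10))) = 17 / 1105956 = 0.00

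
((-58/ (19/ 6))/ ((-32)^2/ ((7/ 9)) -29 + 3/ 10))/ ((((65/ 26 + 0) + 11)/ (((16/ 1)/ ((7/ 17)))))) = -37120/ 906813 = -0.04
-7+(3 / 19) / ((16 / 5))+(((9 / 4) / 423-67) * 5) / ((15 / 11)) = -10827353 / 42864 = -252.60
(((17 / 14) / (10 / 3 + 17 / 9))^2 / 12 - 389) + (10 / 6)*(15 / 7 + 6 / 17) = -11330164117 / 29441552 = -384.84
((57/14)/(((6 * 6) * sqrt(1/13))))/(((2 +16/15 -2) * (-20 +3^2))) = -95 * sqrt(13)/9856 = -0.03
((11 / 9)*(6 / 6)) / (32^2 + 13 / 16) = 176 / 147573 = 0.00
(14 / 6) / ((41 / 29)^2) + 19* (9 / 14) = 944771 / 70602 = 13.38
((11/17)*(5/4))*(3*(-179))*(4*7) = -206745/17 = -12161.47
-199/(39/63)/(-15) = 1393/65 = 21.43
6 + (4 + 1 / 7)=71 / 7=10.14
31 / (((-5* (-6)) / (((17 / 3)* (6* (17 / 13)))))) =8959 / 195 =45.94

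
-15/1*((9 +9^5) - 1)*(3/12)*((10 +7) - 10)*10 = -31004925/2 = -15502462.50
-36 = -36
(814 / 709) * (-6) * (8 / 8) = -4884 / 709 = -6.89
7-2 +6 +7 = 18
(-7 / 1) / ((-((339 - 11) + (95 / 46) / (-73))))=23506 / 1101329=0.02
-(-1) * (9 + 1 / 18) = 163 / 18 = 9.06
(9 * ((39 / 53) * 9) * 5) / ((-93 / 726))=-3822390 / 1643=-2326.47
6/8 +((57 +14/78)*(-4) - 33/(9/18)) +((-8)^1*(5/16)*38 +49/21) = -20105/52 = -386.63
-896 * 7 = -6272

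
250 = 250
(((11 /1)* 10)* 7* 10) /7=1100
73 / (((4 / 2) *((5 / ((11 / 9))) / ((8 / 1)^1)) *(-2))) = -1606 / 45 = -35.69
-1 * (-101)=101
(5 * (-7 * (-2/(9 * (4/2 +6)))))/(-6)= -35/216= -0.16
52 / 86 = 26 / 43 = 0.60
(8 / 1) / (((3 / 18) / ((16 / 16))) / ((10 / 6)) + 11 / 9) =720 / 119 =6.05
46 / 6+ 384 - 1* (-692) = 3251 / 3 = 1083.67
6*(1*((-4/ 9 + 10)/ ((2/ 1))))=86/ 3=28.67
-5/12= -0.42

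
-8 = -8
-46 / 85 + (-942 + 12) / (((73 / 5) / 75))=-29647108 / 6205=-4777.94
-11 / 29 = -0.38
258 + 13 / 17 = 4399 / 17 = 258.76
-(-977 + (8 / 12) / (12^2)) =211031 / 216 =977.00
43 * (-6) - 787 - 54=-1099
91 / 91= 1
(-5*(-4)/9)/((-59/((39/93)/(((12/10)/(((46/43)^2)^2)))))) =-0.02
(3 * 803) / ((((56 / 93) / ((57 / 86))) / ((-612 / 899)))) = -63026667 / 34916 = -1805.09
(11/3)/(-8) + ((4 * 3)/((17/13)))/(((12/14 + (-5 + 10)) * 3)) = 0.06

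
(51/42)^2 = 289/196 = 1.47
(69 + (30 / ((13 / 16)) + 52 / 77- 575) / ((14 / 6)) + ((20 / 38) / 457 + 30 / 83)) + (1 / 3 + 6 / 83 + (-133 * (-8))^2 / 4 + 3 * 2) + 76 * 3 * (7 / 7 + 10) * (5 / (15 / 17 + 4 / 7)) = 763974435960414629 / 2620881400137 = 291495.23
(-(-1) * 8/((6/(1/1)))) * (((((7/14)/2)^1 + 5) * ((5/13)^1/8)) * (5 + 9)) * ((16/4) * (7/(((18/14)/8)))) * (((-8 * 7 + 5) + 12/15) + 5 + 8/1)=-1190896/39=-30535.79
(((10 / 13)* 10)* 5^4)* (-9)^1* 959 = -41495192.31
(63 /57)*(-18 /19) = -378 /361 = -1.05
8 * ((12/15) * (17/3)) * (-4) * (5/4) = -544/3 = -181.33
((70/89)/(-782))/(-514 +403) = 35/3862689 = 0.00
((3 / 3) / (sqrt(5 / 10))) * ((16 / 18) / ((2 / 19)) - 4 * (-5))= 256 * sqrt(2) / 9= 40.23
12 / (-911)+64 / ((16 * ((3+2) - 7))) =-1834 / 911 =-2.01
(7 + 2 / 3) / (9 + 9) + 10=563 / 54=10.43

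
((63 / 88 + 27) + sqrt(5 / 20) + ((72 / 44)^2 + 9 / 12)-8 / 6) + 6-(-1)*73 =317437 / 2904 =109.31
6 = 6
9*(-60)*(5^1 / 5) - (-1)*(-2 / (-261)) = -140938 / 261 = -539.99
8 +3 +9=20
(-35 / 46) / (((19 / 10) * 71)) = -175 / 31027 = -0.01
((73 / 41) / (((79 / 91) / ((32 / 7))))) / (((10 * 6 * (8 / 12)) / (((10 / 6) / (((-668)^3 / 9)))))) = -2847 / 241368362512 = -0.00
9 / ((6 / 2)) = 3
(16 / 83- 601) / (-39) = 49867 / 3237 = 15.41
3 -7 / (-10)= 37 / 10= 3.70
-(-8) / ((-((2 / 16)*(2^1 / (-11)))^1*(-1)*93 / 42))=-4928 / 31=-158.97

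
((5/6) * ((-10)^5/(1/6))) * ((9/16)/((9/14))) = -437500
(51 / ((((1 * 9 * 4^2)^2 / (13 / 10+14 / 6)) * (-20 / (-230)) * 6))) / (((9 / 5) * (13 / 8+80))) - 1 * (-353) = 129055577467 / 365596416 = 353.00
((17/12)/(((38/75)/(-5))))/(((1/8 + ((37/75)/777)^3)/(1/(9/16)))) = -14759718750000/74232703277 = -198.83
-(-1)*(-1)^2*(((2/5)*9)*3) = 54/5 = 10.80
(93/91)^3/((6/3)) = 804357/1507142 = 0.53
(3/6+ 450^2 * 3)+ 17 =1215035/2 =607517.50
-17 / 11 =-1.55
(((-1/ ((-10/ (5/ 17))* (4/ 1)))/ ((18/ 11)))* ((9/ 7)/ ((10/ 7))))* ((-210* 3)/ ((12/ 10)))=-1155/ 544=-2.12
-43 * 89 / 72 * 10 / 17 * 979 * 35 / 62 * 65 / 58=-42617950375 / 2200752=-19365.18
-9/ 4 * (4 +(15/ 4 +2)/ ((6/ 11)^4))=-357479/ 2304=-155.16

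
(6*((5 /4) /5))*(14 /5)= 21 /5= 4.20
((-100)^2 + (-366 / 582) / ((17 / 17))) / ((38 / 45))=43647255 / 3686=11841.36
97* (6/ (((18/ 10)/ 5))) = 4850/ 3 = 1616.67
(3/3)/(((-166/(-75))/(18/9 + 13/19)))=3825/3154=1.21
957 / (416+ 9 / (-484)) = 463188 / 201335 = 2.30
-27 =-27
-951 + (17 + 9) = -925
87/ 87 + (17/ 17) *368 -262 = 107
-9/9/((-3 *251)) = 0.00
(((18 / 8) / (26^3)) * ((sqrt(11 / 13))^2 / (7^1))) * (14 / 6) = 33 / 913952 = 0.00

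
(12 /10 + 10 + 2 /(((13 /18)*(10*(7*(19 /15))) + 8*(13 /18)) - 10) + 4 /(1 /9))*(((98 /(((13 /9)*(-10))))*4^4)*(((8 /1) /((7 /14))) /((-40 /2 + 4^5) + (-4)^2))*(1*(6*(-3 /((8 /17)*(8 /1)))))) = 3229474752 /524875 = 6152.85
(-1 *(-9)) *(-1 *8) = -72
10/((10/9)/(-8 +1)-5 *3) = -126/191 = -0.66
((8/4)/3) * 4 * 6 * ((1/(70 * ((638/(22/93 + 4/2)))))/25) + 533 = 13835947957/25958625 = 533.00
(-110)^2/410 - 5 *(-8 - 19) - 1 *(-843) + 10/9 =1008.62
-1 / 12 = -0.08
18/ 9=2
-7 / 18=-0.39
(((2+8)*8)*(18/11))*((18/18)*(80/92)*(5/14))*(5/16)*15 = 337500/1771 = 190.57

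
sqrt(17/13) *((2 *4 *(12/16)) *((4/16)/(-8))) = -3 *sqrt(221)/208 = -0.21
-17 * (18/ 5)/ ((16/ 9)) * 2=-1377/ 20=-68.85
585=585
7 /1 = 7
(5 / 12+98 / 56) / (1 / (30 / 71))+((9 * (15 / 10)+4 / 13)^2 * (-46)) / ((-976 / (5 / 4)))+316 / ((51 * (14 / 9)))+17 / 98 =1272419540885 / 78042263936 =16.30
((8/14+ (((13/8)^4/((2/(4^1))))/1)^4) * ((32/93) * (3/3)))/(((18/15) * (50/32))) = 4657986633026436551/671045690327040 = 6941.39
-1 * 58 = -58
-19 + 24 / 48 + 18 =-1 / 2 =-0.50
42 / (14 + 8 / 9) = 189 / 67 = 2.82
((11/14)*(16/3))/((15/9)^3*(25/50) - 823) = -1584/310219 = -0.01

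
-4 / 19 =-0.21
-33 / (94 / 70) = -1155 / 47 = -24.57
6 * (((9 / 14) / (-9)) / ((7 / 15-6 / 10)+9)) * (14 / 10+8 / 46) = -1629 / 21413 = -0.08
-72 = -72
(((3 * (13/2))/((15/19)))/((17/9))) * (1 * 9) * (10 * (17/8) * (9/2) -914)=-130985829/1360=-96313.11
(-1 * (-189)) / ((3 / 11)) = 693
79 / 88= 0.90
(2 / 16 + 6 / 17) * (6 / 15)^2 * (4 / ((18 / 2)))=26 / 765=0.03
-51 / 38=-1.34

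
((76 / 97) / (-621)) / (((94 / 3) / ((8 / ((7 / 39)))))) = -3952 / 2201997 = -0.00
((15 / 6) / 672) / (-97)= -0.00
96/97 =0.99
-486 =-486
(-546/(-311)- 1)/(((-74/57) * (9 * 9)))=-4465/621378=-0.01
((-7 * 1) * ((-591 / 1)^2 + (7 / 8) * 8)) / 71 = -2445016 / 71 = -34436.85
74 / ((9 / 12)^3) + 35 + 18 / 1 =6167 / 27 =228.41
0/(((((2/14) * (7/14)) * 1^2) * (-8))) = 0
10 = 10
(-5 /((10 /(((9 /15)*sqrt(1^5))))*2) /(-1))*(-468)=-351 /5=-70.20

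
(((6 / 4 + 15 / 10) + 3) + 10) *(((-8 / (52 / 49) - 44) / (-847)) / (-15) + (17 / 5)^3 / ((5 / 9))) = 23368582576 / 20645625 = 1131.89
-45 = -45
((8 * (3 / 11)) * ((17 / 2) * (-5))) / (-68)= 15 / 11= 1.36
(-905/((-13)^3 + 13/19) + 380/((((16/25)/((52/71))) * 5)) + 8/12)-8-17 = 12453871/197522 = 63.05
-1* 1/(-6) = 1/6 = 0.17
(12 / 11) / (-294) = -2 / 539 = -0.00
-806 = -806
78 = 78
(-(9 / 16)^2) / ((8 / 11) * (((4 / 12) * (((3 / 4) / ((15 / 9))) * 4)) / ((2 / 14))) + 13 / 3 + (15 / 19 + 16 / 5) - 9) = -253935 / 1907968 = -0.13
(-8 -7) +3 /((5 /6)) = -57 /5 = -11.40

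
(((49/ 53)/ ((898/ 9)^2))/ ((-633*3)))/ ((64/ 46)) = -10143/ 288576509824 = -0.00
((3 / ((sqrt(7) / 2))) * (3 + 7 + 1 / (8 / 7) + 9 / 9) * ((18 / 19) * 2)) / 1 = 135 * sqrt(7) / 7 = 51.03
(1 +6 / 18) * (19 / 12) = 19 / 9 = 2.11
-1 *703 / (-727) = 703 / 727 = 0.97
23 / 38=0.61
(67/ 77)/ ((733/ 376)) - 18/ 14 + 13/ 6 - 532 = -179710189/ 338646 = -530.67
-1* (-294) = 294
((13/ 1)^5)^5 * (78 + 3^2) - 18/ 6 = 613907671293413049944674353288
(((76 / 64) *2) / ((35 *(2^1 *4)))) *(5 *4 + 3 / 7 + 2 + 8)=4047 / 15680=0.26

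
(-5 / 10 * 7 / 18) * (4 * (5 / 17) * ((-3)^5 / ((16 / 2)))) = 945 / 136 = 6.95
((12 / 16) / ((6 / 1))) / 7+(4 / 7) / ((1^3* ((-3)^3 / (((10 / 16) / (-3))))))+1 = 4637 / 4536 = 1.02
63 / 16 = 3.94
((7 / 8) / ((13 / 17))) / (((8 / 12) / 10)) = 17.16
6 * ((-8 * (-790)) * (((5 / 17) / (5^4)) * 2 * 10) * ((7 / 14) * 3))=45504 / 85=535.34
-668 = -668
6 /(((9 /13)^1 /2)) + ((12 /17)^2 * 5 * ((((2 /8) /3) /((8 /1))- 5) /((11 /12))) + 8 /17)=40466 /9537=4.24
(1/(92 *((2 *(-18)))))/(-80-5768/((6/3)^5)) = 1/861948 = 0.00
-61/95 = -0.64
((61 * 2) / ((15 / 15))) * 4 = 488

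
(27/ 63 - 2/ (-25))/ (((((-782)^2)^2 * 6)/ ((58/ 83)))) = 2581/ 16295376832249200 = 0.00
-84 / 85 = -0.99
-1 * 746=-746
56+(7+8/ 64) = 63.12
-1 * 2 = -2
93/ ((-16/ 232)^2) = 78213/ 4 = 19553.25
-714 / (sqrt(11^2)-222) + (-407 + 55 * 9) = 19282 / 211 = 91.38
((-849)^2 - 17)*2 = 1441568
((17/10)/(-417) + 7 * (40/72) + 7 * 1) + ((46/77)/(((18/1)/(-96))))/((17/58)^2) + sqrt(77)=-7294350923/278385030 + sqrt(77)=-17.43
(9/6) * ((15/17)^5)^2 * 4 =3459902343750/2015993900449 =1.72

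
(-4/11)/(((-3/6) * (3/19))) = 152/33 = 4.61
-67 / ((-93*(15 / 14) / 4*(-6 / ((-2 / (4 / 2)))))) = 0.45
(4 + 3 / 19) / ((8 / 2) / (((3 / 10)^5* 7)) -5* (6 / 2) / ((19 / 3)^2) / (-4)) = 10212804 / 577829635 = 0.02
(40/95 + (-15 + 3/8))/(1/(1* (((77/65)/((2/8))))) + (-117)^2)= -166243/160218526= -0.00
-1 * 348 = -348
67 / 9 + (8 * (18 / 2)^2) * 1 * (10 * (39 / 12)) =189607 / 9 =21067.44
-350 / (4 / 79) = -13825 / 2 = -6912.50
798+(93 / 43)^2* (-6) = 769.93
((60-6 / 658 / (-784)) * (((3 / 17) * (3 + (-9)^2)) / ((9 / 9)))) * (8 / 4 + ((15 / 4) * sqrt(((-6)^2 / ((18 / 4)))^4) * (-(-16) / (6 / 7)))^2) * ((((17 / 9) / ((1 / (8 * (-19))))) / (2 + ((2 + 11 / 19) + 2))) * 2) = -448524901722947544 / 287875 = -1558054369858.26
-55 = -55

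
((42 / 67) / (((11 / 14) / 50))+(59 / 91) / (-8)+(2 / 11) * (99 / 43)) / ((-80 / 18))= -8353129311 / 922841920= -9.05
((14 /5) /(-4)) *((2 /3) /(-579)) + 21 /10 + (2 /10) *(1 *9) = 67757 /17370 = 3.90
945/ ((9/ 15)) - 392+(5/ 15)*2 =3551/ 3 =1183.67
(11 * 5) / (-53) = -55 / 53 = -1.04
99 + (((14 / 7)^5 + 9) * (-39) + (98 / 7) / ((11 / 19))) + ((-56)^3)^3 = -59577863929610090 / 11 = -5416169448146371.82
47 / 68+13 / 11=1401 / 748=1.87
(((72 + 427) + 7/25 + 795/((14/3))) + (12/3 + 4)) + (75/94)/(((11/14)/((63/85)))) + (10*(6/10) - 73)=1880726697/3076150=611.39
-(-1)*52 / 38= 26 / 19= 1.37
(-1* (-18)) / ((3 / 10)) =60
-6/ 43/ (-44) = 3/ 946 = 0.00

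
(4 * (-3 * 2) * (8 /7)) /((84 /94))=-1504 /49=-30.69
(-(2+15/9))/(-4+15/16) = 176/147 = 1.20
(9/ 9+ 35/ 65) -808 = -10484/ 13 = -806.46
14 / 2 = 7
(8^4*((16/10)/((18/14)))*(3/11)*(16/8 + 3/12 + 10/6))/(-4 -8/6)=-168448/165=-1020.90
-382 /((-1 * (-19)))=-382 /19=-20.11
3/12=1/4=0.25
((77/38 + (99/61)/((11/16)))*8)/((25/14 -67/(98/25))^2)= 24415769/162984375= 0.15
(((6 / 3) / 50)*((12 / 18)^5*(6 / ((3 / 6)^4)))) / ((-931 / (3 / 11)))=-1024 / 6912675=-0.00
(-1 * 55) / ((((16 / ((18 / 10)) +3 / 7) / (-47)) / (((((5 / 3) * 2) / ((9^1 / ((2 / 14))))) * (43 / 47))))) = 23650 / 1761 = 13.43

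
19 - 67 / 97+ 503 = 50567 / 97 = 521.31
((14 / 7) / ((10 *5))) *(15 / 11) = 3 / 55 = 0.05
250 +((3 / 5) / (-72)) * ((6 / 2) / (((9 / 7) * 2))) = 249.99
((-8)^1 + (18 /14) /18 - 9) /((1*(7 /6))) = -711 /49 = -14.51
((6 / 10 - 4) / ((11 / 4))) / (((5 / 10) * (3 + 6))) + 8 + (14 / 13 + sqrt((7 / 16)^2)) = 951317 / 102960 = 9.24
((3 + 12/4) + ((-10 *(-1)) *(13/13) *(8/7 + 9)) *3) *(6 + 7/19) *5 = 9880.15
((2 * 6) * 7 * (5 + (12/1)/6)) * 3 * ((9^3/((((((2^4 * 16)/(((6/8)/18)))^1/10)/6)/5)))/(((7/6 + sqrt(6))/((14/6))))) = -393824025/10688 + 168781725 * sqrt(6)/5344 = 40515.92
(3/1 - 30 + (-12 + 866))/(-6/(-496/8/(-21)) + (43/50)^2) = -64092500/100181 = -639.77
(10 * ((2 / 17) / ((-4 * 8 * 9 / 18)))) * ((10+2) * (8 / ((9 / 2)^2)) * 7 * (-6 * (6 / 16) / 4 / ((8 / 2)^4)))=0.01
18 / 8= 9 / 4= 2.25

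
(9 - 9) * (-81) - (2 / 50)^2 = -0.00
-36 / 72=-0.50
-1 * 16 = -16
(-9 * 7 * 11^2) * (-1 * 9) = 68607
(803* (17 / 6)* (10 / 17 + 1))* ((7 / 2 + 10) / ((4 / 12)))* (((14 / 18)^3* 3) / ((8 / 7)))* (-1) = -5784009 / 32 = -180750.28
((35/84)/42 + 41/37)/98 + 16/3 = 9767537/1827504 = 5.34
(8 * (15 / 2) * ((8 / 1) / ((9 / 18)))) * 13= 12480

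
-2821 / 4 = -705.25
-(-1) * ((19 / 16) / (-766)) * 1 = -19 / 12256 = -0.00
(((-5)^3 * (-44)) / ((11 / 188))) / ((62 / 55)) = 2585000 / 31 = 83387.10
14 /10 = 7 /5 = 1.40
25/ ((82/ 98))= 1225/ 41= 29.88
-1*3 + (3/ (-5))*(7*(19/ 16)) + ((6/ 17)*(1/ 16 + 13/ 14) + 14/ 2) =-6071/ 9520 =-0.64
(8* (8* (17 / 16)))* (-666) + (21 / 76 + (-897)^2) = 57708417 / 76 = 759321.28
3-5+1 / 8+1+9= 65 / 8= 8.12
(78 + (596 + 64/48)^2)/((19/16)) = 51391456/171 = 300534.83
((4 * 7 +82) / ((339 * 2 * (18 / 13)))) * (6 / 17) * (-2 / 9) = -1430 / 155601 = -0.01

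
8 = 8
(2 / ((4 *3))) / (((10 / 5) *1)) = 1 / 12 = 0.08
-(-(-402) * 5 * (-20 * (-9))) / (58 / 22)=-3979800 / 29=-137234.48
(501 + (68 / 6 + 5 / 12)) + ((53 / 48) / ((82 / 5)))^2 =7943642449 / 15492096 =512.75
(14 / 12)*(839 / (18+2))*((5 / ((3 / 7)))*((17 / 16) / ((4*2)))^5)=0.02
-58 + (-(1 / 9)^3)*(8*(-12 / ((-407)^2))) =-2334656974 / 40252707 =-58.00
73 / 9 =8.11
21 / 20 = 1.05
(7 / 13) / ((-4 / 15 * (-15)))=7 / 52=0.13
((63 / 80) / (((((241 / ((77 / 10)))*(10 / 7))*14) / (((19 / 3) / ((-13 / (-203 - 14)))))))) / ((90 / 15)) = 2222297 / 100256000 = 0.02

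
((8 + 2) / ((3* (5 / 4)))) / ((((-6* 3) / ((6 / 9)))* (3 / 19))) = -152 / 243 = -0.63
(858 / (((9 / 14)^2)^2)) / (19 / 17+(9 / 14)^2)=36608604032 / 11155887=3281.55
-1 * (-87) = 87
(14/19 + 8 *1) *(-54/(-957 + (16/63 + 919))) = 282366/22591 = 12.50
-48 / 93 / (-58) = 8 / 899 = 0.01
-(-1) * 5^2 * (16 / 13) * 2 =800 / 13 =61.54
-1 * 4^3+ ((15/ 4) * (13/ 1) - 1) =-65/ 4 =-16.25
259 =259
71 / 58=1.22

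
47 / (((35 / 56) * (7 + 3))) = 188 / 25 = 7.52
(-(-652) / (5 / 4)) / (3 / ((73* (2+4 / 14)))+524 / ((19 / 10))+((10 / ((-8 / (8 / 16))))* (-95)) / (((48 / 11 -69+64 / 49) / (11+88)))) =395124476672 / 138619621415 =2.85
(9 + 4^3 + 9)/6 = 41/3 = 13.67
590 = 590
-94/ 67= -1.40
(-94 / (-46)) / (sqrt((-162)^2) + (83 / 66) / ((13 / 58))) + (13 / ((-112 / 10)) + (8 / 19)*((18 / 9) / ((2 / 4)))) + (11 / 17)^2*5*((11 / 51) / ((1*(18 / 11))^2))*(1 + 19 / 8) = 343842589662641 / 311227396310880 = 1.10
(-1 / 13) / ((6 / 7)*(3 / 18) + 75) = -7 / 6838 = -0.00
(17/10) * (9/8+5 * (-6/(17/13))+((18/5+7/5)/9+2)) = -4715/144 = -32.74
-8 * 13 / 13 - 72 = -80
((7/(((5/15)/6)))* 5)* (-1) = -630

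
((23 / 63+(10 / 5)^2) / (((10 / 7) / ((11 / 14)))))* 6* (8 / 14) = 1210 / 147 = 8.23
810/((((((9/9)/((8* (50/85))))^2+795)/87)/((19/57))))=150336000/5088289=29.55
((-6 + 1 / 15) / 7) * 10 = -178 / 21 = -8.48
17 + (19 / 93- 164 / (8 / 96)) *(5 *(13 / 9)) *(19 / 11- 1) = -10318.90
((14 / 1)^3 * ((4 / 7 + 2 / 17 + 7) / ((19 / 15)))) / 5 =1076040 / 323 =3331.39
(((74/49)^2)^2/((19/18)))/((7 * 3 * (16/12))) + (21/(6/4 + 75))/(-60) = 201090546029/1173079355490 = 0.17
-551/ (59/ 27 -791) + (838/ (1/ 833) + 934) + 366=14894856369/ 21298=699354.70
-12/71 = -0.17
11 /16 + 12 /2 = 107 /16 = 6.69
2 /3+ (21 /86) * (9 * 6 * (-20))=-33934 /129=-263.05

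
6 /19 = 0.32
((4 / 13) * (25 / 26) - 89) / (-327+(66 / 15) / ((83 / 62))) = 6221265 / 22703629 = 0.27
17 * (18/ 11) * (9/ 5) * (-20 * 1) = -11016/ 11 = -1001.45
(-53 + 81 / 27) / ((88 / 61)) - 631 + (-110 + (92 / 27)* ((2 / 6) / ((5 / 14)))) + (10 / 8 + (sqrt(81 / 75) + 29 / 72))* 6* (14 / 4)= -26294141 / 35640 + 63* sqrt(3) / 5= -715.95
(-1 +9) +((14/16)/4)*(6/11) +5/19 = 28031/3344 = 8.38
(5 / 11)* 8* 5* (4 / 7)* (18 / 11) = 14400 / 847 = 17.00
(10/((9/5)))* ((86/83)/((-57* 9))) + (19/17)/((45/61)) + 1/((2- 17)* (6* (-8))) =784460819/521166960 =1.51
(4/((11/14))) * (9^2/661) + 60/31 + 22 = 5535698/225401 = 24.56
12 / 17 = 0.71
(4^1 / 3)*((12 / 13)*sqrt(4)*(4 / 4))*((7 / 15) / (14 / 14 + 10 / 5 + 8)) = 224 / 2145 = 0.10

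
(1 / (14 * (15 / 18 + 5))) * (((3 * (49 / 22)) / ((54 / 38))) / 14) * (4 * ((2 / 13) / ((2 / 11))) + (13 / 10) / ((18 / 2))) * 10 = 0.15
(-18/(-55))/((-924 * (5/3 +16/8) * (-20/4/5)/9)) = 81/93170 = 0.00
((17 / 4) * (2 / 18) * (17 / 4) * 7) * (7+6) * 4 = 26299 / 36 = 730.53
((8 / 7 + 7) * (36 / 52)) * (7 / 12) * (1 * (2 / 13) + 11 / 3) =8493 / 676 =12.56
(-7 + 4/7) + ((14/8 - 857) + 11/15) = -361597/420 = -860.95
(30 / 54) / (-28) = -5 / 252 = -0.02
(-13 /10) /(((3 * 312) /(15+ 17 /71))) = -541 /25560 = -0.02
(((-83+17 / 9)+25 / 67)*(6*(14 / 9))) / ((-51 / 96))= 43621760 / 30753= 1418.46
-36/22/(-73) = 18/803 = 0.02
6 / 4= 1.50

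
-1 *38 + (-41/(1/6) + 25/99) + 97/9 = -9008/33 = -272.97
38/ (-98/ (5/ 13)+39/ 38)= -7220/ 48217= -0.15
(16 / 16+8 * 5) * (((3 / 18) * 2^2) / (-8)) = -41 / 12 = -3.42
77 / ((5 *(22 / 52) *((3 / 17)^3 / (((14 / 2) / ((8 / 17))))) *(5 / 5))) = 53202877 / 540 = 98523.85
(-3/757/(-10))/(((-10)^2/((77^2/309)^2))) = 35153041/24093039000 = 0.00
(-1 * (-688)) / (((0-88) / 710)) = -61060 / 11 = -5550.91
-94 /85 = -1.11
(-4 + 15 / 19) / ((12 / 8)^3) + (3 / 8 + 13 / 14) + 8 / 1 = 239945 / 28728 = 8.35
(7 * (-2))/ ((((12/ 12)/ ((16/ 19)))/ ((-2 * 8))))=3584/ 19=188.63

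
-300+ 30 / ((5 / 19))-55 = -241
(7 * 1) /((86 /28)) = 98 /43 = 2.28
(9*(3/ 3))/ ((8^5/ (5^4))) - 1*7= -223751/ 32768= -6.83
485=485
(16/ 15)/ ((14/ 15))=8/ 7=1.14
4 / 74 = 2 / 37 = 0.05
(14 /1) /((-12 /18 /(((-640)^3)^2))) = -1443109011456000000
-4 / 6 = -2 / 3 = -0.67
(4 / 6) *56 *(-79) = -8848 / 3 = -2949.33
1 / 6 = 0.17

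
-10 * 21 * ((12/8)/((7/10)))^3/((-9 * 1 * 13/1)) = 11250/637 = 17.66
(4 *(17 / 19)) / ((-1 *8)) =-17 / 38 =-0.45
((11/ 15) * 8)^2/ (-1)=-7744/ 225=-34.42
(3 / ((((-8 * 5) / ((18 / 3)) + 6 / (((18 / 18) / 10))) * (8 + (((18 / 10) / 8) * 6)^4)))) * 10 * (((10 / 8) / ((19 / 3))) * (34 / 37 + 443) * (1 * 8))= 44347500000 / 1273443023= 34.82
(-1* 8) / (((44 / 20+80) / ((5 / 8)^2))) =-125 / 3288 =-0.04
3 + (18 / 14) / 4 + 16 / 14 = 125 / 28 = 4.46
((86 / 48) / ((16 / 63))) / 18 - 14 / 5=-9247 / 3840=-2.41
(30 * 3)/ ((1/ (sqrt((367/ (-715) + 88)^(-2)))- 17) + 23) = 7150/ 7427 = 0.96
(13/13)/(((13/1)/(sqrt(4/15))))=2 * sqrt(15)/195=0.04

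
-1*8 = -8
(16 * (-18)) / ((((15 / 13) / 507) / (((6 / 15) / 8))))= -158184 / 25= -6327.36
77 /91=11 /13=0.85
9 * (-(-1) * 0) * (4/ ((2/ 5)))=0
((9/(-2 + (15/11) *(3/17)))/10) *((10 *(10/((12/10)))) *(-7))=14025/47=298.40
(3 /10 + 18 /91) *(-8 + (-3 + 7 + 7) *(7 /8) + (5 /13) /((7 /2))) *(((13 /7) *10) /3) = 190713 /35672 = 5.35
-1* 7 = -7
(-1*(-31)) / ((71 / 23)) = 713 / 71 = 10.04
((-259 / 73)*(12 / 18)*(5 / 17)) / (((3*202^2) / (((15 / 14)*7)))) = -0.00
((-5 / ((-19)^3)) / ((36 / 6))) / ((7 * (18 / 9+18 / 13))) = 0.00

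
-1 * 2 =-2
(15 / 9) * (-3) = -5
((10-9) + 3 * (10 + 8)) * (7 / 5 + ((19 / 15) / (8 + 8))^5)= 12262468197089 / 159252480000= 77.00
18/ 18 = 1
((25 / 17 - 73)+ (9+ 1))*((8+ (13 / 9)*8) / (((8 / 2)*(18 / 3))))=-23012 / 459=-50.14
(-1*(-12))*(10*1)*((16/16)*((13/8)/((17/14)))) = 2730/17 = 160.59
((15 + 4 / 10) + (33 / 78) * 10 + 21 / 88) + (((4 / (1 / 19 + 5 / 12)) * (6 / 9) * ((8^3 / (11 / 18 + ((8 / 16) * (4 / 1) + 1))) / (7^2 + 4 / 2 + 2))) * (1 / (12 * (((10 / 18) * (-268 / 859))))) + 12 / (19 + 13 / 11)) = 5289476266689 / 402070497400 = 13.16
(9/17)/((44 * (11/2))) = 0.00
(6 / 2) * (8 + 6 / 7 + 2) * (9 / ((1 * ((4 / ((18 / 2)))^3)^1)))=373977 / 112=3339.08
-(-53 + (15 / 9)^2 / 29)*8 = 110464 / 261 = 423.23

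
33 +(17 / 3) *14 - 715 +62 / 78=-23473 / 39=-601.87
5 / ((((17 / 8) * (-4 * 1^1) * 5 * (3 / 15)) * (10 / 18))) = -18 / 17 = -1.06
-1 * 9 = -9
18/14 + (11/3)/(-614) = 16501/12894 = 1.28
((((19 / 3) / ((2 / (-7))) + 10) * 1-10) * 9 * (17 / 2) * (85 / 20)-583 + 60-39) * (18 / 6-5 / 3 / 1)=-124303 / 12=-10358.58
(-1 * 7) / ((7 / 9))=-9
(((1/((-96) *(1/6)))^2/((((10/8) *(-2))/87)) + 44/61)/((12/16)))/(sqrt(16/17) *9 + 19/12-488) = -2267680337/1412791839560-1234062 *sqrt(17)/176598979945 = -0.00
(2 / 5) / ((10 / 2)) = 2 / 25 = 0.08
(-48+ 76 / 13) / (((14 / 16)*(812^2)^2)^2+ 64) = -137 / 470270461648050926018000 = -0.00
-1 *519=-519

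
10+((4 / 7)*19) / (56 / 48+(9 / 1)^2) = 34966 / 3451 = 10.13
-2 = -2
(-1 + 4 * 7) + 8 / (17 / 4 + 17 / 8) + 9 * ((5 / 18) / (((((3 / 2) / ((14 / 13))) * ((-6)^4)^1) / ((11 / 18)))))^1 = 218508257 / 7733232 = 28.26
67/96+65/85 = 1.46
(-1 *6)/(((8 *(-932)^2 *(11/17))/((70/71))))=-1785/1356790688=-0.00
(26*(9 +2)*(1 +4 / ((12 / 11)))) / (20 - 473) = -4004 / 1359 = -2.95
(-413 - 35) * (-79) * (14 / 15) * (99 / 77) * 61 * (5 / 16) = 809592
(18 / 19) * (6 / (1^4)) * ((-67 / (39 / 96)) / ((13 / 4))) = -926208 / 3211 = -288.45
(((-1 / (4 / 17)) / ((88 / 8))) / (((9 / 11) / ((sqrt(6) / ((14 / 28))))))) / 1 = -17 *sqrt(6) / 18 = -2.31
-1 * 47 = -47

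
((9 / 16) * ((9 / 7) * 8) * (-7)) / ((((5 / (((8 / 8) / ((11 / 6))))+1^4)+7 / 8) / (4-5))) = 972 / 265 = 3.67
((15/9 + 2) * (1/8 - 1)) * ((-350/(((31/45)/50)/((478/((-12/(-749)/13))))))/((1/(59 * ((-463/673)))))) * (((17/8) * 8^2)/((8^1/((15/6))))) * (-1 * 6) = 27304551099747796875/83452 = 327188696493167.29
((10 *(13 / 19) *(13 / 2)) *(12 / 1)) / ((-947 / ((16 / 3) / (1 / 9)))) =-486720 / 17993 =-27.05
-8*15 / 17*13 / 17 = -1560 / 289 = -5.40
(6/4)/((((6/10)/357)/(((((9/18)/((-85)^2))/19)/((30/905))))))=1267/12920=0.10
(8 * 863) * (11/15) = 5062.93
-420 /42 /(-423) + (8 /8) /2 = 0.52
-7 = -7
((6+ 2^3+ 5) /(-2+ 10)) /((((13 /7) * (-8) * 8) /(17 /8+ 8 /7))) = -3477 /53248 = -0.07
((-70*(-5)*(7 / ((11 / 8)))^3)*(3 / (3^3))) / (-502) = -30732800 / 3006729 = -10.22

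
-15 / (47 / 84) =-1260 / 47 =-26.81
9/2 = 4.50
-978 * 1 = -978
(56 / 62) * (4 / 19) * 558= 2016 / 19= 106.11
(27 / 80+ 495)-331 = 164.34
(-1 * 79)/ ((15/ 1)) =-79/ 15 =-5.27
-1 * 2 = -2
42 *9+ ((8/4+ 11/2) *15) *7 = 2331/2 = 1165.50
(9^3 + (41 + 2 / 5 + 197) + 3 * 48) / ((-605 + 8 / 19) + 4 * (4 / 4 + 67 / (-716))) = -18899357 / 10219210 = -1.85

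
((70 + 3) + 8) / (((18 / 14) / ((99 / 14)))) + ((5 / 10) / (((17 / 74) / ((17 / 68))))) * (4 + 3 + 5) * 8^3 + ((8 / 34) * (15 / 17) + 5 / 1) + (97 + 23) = 2262157 / 578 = 3913.77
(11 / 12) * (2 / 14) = 11 / 84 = 0.13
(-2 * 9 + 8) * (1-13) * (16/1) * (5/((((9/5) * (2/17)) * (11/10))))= 1360000/33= 41212.12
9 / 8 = 1.12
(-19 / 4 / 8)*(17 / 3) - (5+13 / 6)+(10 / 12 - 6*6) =-4387 / 96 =-45.70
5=5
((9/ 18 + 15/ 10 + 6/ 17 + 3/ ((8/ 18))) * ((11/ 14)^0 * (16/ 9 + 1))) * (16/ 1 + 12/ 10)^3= 98429666/ 765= 128666.23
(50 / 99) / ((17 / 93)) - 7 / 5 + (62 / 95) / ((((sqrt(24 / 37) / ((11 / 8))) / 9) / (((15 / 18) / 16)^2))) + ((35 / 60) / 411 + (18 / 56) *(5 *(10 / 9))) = 1705 *sqrt(222) / 933888 + 101683649 / 32279940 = 3.18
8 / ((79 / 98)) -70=-4746 / 79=-60.08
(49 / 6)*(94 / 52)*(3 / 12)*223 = 513569 / 624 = 823.03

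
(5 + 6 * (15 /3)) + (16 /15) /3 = 1591 /45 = 35.36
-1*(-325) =325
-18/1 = -18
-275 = -275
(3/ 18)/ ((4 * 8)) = 1/ 192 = 0.01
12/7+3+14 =131/7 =18.71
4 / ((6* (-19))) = -2 / 57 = -0.04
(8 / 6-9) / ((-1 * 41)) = 23 / 123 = 0.19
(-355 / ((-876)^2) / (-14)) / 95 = 71 / 204122016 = 0.00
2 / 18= 1 / 9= 0.11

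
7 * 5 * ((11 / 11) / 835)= 7 / 167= 0.04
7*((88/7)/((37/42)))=3696/37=99.89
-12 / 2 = -6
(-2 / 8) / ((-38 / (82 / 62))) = 0.01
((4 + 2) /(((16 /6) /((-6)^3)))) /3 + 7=-155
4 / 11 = 0.36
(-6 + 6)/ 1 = 0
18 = 18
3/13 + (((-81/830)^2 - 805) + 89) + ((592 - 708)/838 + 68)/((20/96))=-1463541543493/3752438300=-390.02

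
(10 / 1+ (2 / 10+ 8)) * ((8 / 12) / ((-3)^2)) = 182 / 135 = 1.35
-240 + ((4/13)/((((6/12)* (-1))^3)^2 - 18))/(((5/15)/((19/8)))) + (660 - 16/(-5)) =31652588/74815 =423.08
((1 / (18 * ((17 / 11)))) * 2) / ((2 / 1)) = 11 / 306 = 0.04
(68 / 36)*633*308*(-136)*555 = -27796667360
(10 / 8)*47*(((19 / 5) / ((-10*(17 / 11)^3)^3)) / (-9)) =2105647288063 / 4269163553892000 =0.00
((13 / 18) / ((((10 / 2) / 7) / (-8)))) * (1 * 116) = -42224 / 45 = -938.31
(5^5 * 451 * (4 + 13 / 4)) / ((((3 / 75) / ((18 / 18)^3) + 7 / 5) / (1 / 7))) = 1021796875 / 1008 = 1013687.38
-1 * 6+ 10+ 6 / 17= 4.35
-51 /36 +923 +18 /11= 121865 /132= 923.22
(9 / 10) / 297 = 1 / 330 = 0.00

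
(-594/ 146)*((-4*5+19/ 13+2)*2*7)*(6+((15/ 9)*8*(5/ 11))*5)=32453820/ 949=34197.91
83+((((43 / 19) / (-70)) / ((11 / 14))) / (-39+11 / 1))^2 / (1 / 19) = 3740015049 / 45060400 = 83.00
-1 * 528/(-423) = 176/141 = 1.25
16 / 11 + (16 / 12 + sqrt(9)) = 191 / 33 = 5.79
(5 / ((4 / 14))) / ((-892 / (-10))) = 175 / 892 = 0.20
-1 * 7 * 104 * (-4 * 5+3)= 12376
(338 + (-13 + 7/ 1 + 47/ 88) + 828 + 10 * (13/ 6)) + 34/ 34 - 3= 311573/ 264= 1180.20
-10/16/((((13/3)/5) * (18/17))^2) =-36125/48672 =-0.74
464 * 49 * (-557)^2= 7053821264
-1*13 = -13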